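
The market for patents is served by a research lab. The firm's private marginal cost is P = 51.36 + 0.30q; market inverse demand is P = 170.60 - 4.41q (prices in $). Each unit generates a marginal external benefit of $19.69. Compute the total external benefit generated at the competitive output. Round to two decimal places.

$498.48

Market equilibrium (private): 51.36 + 0.30q = 170.60 - 4.41q → q_m = 25.3163.
Total external benefit = MEB × q_m = 19.69 × 25.3163 = 498.4779.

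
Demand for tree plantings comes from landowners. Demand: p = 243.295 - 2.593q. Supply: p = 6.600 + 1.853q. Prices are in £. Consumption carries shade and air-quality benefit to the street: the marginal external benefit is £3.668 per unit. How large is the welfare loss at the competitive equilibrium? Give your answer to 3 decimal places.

DWL = £1.513

Market equilibrium (private): 6.600 + 1.853q = 243.295 - 2.593q → q_m = 53.2377.
Social marginal benefit = demand + MEB = 246.963 - 2.593q.
Set SMB = MC: 246.963 - 2.593q = 6.600 + 1.853q → q* = 54.0628.
The welfare-loss triangle has base |q_m − q*| and height MEB(q_m) (the vertical gap between SMB and MC is zero at q* and MEB at q_m).
DWL = ½ × 0.8251 × 3.6680 = 1.5132.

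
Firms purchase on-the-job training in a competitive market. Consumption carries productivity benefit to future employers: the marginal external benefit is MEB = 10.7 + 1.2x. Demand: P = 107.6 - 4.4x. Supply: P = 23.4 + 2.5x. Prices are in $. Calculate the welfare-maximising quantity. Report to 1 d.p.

x* = 16.6

Social marginal benefit = demand + MEB = 118.3 - 3.2x.
Set SMB = MC: 118.3 - 3.2x = 23.4 + 2.5x → x* = 16.6491.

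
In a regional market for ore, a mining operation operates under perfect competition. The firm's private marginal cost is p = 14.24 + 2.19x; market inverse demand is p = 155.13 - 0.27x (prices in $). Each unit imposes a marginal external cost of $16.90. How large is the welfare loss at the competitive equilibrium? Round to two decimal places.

Market equilibrium (private): 14.24 + 2.19x = 155.13 - 0.27x → x_m = 57.2724.
Social marginal cost = private MC + MEC = 31.14 + 2.19x.
Set SMC = demand: 31.14 + 2.19x = 155.13 - 0.27x → x* = 50.4024.
The loss is the area between SMC and demand from x* to x_m; with linear curves that's a triangle of height MEC(x_m).
DWL = ½ × 6.8700 × 16.9000 = 58.0515.

DWL = $58.05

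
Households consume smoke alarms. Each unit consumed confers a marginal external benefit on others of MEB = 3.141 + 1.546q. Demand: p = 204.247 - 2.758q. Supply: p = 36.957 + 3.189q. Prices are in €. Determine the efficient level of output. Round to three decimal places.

q* = 38.726

Social marginal benefit = demand + MEB = 207.388 - 1.212q.
Set SMB = MC: 207.388 - 1.212q = 36.957 + 3.189q → q* = 38.7255.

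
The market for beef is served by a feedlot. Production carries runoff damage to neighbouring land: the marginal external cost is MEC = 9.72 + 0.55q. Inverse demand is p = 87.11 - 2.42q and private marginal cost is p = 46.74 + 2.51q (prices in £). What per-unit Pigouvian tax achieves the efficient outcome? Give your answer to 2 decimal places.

tax = £12.80 per unit

Social marginal cost = private MC + MEC = 56.46 + 3.06q.
Set SMC = demand: 56.46 + 3.06q = 87.11 - 2.42q → q* = 5.5931.
The Pigouvian tax equals MEC at q*: 9.72 + 0.55×5.5931 = 12.7962.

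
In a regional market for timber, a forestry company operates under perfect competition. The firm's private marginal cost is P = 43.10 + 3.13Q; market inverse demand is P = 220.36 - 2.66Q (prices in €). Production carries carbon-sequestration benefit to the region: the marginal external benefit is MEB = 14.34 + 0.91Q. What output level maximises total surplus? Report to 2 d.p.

Q* = 39.26

Social marginal cost = private MC − MEB = 28.76 + 2.22Q.
Set SMC = demand: 28.76 + 2.22Q = 220.36 - 2.66Q → Q* = 39.2623.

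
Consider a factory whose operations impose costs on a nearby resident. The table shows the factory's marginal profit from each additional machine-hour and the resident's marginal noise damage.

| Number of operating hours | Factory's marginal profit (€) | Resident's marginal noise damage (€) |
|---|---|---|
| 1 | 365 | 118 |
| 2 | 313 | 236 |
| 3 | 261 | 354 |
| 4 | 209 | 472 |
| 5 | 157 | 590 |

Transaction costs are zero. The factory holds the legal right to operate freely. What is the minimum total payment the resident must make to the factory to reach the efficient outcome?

€627

Left alone the factory would choose level 5 (marginal profit stays positive).
Efficient level: k* = 2 (marginal profit ≥ marginal noise damage through 2).
The resident must at least cover the factory's forgone profit from cutting 5→2: 261 + 209 + 157 = 627.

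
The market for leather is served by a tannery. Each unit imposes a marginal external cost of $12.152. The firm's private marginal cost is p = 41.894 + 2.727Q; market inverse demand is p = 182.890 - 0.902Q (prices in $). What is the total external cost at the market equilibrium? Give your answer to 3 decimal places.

$472.137

Market equilibrium (private): 41.894 + 2.727Q = 182.890 - 0.902Q → Q_m = 38.8526.
Total external cost = MEC × Q_m = 12.152 × 38.8526 = 472.1368.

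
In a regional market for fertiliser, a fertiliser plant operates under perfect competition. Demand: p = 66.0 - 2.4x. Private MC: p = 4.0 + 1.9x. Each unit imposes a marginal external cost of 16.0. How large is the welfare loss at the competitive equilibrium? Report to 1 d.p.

Market equilibrium (private): 4.0 + 1.9x = 66.0 - 2.4x → x_m = 14.4186.
Social marginal cost = private MC + MEC = 20.0 + 1.9x.
Set SMC = demand: 20.0 + 1.9x = 66.0 - 2.4x → x* = 10.6977.
Between x* and x_m the wedge SMC − demand runs linearly from 0 to MEC(x_m), so the loss is a triangle.
DWL = ½ × 3.7209 × 16.0000 = 29.7672.

DWL = 29.8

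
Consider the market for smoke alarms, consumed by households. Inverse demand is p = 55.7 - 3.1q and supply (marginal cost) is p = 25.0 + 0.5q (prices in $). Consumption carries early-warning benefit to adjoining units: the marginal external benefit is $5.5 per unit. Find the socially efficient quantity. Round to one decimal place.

Social marginal benefit = demand + MEB = 61.2 - 3.1q.
Set SMB = MC: 61.2 - 3.1q = 25.0 + 0.5q → q* = 10.0556.

q* = 10.1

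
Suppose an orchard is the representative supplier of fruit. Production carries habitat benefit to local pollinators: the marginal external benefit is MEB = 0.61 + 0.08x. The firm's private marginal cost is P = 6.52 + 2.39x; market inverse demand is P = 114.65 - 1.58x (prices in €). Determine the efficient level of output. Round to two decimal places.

Social marginal cost = private MC − MEB = 5.91 + 2.31x.
Set SMC = demand: 5.91 + 2.31x = 114.65 - 1.58x → x* = 27.9537.

x* = 27.95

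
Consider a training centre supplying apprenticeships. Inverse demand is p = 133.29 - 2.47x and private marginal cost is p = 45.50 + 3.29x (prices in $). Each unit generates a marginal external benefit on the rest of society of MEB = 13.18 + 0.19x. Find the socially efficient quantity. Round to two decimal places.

Social marginal cost = private MC − MEB = 32.32 + 3.10x.
Set SMC = demand: 32.32 + 3.10x = 133.29 - 2.47x → x* = 18.1275.

x* = 18.13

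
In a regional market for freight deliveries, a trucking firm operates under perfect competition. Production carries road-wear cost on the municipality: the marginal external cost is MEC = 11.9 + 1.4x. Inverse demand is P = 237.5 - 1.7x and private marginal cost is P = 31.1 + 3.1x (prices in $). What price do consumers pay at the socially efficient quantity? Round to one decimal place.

Social marginal cost = private MC + MEC = 43.0 + 4.5x.
Set SMC = demand: 43.0 + 4.5x = 237.5 - 1.7x → x* = 31.3710.
Consumer price on the demand curve at x*: 237.5 − 1.7×31.3710 = 184.1693.

P = $184.2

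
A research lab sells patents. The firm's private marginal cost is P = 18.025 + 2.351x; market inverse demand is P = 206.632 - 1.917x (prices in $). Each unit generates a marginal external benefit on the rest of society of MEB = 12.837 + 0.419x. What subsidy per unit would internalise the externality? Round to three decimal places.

subsidy = $34.766 per unit

Social marginal cost = private MC − MEB = 5.188 + 1.932x.
Set SMC = demand: 5.188 + 1.932x = 206.632 - 1.917x → x* = 52.3367.
The Pigouvian subsidy equals MEB at x*: 12.837 + 0.419×52.3367 = 34.7661.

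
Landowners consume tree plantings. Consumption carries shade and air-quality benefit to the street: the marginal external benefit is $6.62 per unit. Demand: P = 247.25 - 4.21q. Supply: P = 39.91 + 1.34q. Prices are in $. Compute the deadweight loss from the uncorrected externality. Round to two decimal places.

Market equilibrium (private): 39.91 + 1.34q = 247.25 - 4.21q → q_m = 37.3586.
Social marginal benefit = demand + MEB = 253.87 - 4.21q.
Set SMB = MC: 253.87 - 4.21q = 39.91 + 1.34q → q* = 38.5514.
Height of the DWL triangle at q_m is SMB(q_m) − MC(q_m) = MEB(q_m) = 6.6200.
DWL = ½ × 1.1928 × 6.6200 = 3.9482.

DWL = $3.95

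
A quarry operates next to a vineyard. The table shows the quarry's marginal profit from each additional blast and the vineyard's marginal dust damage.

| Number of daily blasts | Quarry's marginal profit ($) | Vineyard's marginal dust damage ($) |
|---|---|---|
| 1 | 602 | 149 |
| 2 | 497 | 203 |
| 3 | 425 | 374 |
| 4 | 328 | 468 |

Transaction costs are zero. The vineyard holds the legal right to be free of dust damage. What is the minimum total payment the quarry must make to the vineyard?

Efficient level: marginal profit ≥ marginal dust damage through level 3, so k* = 3.
With the vineyard holding the right, the quarry must at least compensate total damage at k*: 149 + 203 + 374 = 726.

$726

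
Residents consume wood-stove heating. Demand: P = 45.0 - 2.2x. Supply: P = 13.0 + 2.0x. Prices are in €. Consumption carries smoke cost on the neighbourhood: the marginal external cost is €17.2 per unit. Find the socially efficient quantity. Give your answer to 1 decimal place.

x* = 3.5

Social marginal benefit = demand − MEC = 27.8 - 2.2x.
Set SMB = MC: 27.8 - 2.2x = 13.0 + 2.0x → x* = 3.5238.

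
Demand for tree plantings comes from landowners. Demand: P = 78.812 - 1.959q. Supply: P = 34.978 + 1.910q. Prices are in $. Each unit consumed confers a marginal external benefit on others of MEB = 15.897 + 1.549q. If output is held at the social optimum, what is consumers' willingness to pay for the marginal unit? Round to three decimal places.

P = $28.375

Social marginal benefit = demand + MEB = 94.709 - 0.410q.
Set SMB = MC: 94.709 - 0.410q = 34.978 + 1.910q → q* = 25.7461.
Consumer price on the demand curve at q*: 78.812 − 1.959×25.7461 = 28.3754.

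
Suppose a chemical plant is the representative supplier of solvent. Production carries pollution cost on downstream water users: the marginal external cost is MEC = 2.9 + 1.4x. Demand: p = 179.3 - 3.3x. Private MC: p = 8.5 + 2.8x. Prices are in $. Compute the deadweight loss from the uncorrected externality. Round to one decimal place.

Market equilibrium (private): 8.5 + 2.8x = 179.3 - 3.3x → x_m = 28.0000.
Social marginal cost = private MC + MEC = 11.4 + 4.2x.
Set SMC = demand: 11.4 + 4.2x = 179.3 - 3.3x → x* = 22.3867.
Between x* and x_m the wedge SMC − demand runs linearly from 0 to MEC(x_m), so the loss is a triangle.
DWL = ½ × 5.6133 × 42.1000 = 118.1600.

DWL = $118.2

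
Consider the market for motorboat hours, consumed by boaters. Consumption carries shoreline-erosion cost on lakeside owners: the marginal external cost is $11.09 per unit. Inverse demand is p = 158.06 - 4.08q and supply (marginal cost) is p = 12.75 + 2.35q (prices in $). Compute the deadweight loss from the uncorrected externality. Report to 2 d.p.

DWL = $9.56

Market equilibrium (private): 12.75 + 2.35q = 158.06 - 4.08q → q_m = 22.5988.
Social marginal benefit = demand − MEC = 146.97 - 4.08q.
Set SMB = MC: 146.97 - 4.08q = 12.75 + 2.35q → q* = 20.8740.
Between q* and q_m the wedge MC − SMB runs linearly from 0 to MEC(q_m), so the loss is a triangle.
DWL = ½ × 1.7248 × 11.0900 = 9.5640.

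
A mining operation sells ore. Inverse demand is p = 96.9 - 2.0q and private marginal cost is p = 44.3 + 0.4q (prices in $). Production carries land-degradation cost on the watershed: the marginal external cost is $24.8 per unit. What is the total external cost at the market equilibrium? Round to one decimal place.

Market equilibrium (private): 44.3 + 0.4q = 96.9 - 2.0q → q_m = 21.9167.
Total external cost = MEC × q_m = 24.8 × 21.9167 = 543.5342.

$543.5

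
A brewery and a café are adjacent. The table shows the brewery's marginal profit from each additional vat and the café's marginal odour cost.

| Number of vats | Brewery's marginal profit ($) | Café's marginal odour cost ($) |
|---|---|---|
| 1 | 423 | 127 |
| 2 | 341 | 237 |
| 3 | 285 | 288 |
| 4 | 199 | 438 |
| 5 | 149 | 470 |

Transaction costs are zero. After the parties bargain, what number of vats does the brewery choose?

2

Bargaining reaches the level where marginal profit last exceeds marginal odour cost.
That holds through level 2 (341 ≥ 237) but not at 3 (285 < 288).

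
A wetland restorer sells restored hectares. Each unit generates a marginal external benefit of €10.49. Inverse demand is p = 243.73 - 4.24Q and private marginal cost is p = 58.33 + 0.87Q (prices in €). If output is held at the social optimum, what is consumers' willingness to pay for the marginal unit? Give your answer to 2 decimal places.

Social marginal cost = private MC − MEB = 47.84 + 0.87Q.
Set SMC = demand: 47.84 + 0.87Q = 243.73 - 4.24Q → Q* = 38.3346.
Consumer price on the demand curve at Q*: 243.73 − 4.24×38.3346 = 81.1913.

P = €81.19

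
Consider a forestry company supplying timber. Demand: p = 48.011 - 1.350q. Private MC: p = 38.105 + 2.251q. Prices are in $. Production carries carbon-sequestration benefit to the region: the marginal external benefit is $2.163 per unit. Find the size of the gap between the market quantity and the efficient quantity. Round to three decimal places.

0.601 units

Market equilibrium (private): 38.105 + 2.251q = 48.011 - 1.350q → q_m = 2.7509.
Social marginal cost = private MC − MEB = 35.942 + 2.251q.
Set SMC = demand: 35.942 + 2.251q = 48.011 - 1.350q → q* = 3.3516.
Gap = |2.7509 − 3.3516| = 0.6007.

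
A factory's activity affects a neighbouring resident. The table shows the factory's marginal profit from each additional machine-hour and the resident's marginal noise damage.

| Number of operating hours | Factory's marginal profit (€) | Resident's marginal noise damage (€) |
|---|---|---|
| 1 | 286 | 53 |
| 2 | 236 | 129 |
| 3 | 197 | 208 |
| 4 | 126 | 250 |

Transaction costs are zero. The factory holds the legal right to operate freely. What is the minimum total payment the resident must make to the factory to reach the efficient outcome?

€323

Left alone the factory would choose level 4 (marginal profit stays positive).
Efficient level: k* = 2 (marginal profit ≥ marginal noise damage through 2).
The resident must at least cover the factory's forgone profit from cutting 4→2: 197 + 126 = 323.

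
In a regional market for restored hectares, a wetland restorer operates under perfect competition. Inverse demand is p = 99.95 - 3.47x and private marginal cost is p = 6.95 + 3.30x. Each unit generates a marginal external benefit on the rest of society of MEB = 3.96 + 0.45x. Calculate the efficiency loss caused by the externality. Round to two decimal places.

DWL = 8.14

Market equilibrium (private): 6.95 + 3.30x = 99.95 - 3.47x → x_m = 13.7371.
Social marginal cost = private MC − MEB = 2.99 + 2.85x.
Set SMC = demand: 2.99 + 2.85x = 99.95 - 3.47x → x* = 15.3418.
Height of the DWL triangle at x_m is demand(x_m) − SMC(x_m) = MEB(x_m) = 10.1417.
DWL = ½ × 1.6047 × 10.1417 = 8.1372.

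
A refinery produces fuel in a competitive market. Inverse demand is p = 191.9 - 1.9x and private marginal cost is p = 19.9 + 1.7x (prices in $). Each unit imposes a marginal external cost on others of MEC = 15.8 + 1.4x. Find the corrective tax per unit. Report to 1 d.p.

Social marginal cost = private MC + MEC = 35.7 + 3.1x.
Set SMC = demand: 35.7 + 3.1x = 191.9 - 1.9x → x* = 31.2400.
The Pigouvian tax equals MEC at x*: 15.8 + 1.4×31.2400 = 59.5360.

tax = $59.5 per unit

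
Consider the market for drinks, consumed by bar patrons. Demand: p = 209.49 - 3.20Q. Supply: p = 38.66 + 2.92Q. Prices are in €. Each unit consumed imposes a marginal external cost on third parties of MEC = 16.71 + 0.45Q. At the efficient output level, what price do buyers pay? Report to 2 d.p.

P = €134.42

Social marginal benefit = demand − MEC = 192.78 - 3.65Q.
Set SMB = MC: 192.78 - 3.65Q = 38.66 + 2.92Q → Q* = 23.4581.
Consumer price on the demand curve at Q*: 209.49 − 3.20×23.4581 = 134.4241.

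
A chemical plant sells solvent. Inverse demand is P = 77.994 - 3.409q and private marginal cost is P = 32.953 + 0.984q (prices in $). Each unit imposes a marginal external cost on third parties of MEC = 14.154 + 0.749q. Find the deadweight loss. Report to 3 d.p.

Market equilibrium (private): 32.953 + 0.984q = 77.994 - 3.409q → q_m = 10.2529.
Social marginal cost = private MC + MEC = 47.107 + 1.733q.
Set SMC = demand: 47.107 + 1.733q = 77.994 - 3.409q → q* = 6.0068.
Between q* and q_m the wedge SMC − demand runs linearly from 0 to MEC(q_m), so the loss is a triangle.
DWL = ½ × 4.2461 × 21.8334 = 46.3534.

DWL = $46.353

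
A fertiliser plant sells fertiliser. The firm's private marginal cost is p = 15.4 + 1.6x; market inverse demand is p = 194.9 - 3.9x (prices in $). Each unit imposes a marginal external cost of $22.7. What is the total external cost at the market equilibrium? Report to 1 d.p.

$740.8

Market equilibrium (private): 15.4 + 1.6x = 194.9 - 3.9x → x_m = 32.6364.
Total external cost = MEC × x_m = 22.7 × 32.6364 = 740.8463.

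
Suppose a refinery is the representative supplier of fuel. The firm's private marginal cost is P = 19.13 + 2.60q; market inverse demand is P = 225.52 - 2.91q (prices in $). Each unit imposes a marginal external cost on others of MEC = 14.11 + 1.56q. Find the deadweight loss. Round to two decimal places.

Market equilibrium (private): 19.13 + 2.60q = 225.52 - 2.91q → q_m = 37.4574.
Social marginal cost = private MC + MEC = 33.24 + 4.16q.
Set SMC = demand: 33.24 + 4.16q = 225.52 - 2.91q → q* = 27.1966.
The loss is the area between SMC and demand from q* to q_m; with linear curves that's a triangle of height MEC(q_m).
DWL = ½ × 10.2608 × 72.5435 = 372.1772.

DWL = $372.18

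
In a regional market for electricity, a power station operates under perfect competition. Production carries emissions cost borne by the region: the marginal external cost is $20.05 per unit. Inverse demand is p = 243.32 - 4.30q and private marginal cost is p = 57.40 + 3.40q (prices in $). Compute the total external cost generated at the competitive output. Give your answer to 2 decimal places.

$484.12

Market equilibrium (private): 57.40 + 3.40q = 243.32 - 4.30q → q_m = 24.1455.
Total external cost = MEC × q_m = 20.05 × 24.1455 = 484.1173.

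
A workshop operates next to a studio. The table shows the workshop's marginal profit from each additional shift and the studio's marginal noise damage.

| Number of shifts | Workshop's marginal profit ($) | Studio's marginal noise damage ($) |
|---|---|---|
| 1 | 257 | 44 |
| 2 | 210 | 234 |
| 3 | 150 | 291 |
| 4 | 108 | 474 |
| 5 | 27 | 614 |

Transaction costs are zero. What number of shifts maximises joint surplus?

Bargaining reaches the level where marginal profit last exceeds marginal noise damage.
That holds through level 1 (257 ≥ 44) but not at 2 (210 < 234).

1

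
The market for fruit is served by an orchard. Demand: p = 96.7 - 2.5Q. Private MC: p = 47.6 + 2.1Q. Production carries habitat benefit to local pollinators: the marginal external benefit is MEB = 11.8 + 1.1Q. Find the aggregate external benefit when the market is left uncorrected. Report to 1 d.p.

188.6

Market equilibrium (private): 47.6 + 2.1Q = 96.7 - 2.5Q → Q_m = 10.6739.
Total external benefit = ∫₀^{Q_m} (11.8 + 1.1Q) dQ = 11.8×10.6739 + ½×1.1×10.6739² = 188.6147.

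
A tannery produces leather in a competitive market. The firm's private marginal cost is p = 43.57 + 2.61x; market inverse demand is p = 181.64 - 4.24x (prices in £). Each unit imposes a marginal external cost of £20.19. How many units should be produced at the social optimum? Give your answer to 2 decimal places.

Social marginal cost = private MC + MEC = 63.76 + 2.61x.
Set SMC = demand: 63.76 + 2.61x = 181.64 - 4.24x → x* = 17.2088.

x* = 17.21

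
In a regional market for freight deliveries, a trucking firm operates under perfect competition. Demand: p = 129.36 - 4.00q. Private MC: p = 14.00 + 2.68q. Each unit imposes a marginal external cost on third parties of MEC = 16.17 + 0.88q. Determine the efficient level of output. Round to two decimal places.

q* = 13.12

Social marginal cost = private MC + MEC = 30.17 + 3.56q.
Set SMC = demand: 30.17 + 3.56q = 129.36 - 4.00q → q* = 13.1204.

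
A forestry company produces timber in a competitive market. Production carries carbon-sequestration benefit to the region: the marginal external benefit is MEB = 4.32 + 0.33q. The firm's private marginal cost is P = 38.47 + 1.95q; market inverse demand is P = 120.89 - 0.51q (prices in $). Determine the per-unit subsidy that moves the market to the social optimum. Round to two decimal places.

subsidy = $17.76 per unit

Social marginal cost = private MC − MEB = 34.15 + 1.62q.
Set SMC = demand: 34.15 + 1.62q = 120.89 - 0.51q → q* = 40.7230.
The Pigouvian subsidy equals MEB at q*: 4.32 + 0.33×40.7230 = 17.7586.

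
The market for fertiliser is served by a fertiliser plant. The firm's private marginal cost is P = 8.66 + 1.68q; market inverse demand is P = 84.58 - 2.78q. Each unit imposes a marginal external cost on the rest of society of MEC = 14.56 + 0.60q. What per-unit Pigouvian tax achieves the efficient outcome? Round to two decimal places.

Social marginal cost = private MC + MEC = 23.22 + 2.28q.
Set SMC = demand: 23.22 + 2.28q = 84.58 - 2.78q → q* = 12.1265.
The Pigouvian tax equals MEC at q*: 14.56 + 0.60×12.1265 = 21.8359.

tax = 21.84 per unit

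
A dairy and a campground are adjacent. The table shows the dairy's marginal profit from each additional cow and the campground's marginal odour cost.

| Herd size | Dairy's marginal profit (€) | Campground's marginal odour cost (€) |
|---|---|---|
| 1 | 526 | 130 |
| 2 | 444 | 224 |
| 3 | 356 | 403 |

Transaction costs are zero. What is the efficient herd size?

2

Bargaining reaches the level where marginal profit last exceeds marginal odour cost.
That holds through level 2 (444 ≥ 224) but not at 3 (356 < 403).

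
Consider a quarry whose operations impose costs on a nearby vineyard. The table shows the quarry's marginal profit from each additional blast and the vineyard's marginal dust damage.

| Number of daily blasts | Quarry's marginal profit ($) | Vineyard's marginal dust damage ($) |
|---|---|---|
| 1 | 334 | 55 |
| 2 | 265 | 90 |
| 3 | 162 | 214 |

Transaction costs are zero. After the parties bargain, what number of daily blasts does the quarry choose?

Bargaining reaches the level where marginal profit last exceeds marginal dust damage.
That holds through level 2 (265 ≥ 90) but not at 3 (162 < 214).

2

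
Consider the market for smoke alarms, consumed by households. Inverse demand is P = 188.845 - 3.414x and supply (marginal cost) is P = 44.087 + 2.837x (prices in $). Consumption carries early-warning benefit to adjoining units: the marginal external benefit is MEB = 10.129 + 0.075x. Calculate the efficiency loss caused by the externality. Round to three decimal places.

Market equilibrium (private): 44.087 + 2.837x = 188.845 - 3.414x → x_m = 23.1576.
Social marginal benefit = demand + MEB = 198.974 - 3.339x.
Set SMB = MC: 198.974 - 3.339x = 44.087 + 2.837x → x* = 25.0789.
The welfare-loss triangle has base |x_m − x*| and height MEB(x_m) (the vertical gap between SMB and MC is zero at x* and MEB at x_m).
DWL = ½ × 1.9213 × 11.8658 = 11.3989.

DWL = $11.399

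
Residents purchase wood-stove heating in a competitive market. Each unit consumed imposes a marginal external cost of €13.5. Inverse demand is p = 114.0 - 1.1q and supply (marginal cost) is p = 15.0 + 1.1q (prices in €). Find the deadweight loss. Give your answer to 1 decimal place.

DWL = €41.4

Market equilibrium (private): 15.0 + 1.1q = 114.0 - 1.1q → q_m = 45.0000.
Social marginal benefit = demand − MEC = 100.5 - 1.1q.
Set SMB = MC: 100.5 - 1.1q = 15.0 + 1.1q → q* = 38.8636.
The loss is the area between SMB and MC from q* to q_m; with linear curves that's a triangle of height MEC(q_m).
DWL = ½ × 6.1364 × 13.5000 = 41.4207.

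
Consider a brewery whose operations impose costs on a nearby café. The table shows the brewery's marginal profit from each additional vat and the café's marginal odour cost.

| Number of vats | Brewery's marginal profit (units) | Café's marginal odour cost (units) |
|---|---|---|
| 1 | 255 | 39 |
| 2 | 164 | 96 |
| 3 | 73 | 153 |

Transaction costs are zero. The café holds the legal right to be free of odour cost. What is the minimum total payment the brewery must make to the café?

Efficient level: marginal profit ≥ marginal odour cost through level 2, so k* = 2.
With the café holding the right, the brewery must at least compensate total damage at k*: 39 + 96 = 135.

135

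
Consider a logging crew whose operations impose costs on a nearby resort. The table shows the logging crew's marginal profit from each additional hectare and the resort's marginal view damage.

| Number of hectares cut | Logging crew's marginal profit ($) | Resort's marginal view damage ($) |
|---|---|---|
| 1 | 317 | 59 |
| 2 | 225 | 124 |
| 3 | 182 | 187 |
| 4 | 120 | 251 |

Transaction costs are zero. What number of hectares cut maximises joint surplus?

2

Bargaining reaches the level where marginal profit last exceeds marginal view damage.
That holds through level 2 (225 ≥ 124) but not at 3 (182 < 187).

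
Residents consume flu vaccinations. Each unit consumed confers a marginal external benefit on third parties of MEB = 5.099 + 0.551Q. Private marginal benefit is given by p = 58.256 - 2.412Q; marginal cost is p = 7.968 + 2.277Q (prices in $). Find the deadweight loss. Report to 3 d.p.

DWL = $14.643

Market equilibrium (private): 7.968 + 2.277Q = 58.256 - 2.412Q → Q_m = 10.7247.
Social marginal benefit = demand + MEB = 63.355 - 1.861Q.
Set SMB = MC: 63.355 - 1.861Q = 7.968 + 2.277Q → Q* = 13.3850.
The loss is the area between SMB and MC from Q* to Q_m; with linear curves that's a triangle of height MEB(Q_m).
DWL = ½ × 2.6603 × 11.0083 = 14.6427.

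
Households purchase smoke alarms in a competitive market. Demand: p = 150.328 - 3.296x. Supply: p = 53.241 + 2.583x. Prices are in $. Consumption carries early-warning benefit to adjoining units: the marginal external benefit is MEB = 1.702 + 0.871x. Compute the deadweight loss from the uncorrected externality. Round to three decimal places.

Market equilibrium (private): 53.241 + 2.583x = 150.328 - 3.296x → x_m = 16.5142.
Social marginal benefit = demand + MEB = 152.030 - 2.425x.
Set SMB = MC: 152.030 - 2.425x = 53.241 + 2.583x → x* = 19.7262.
Between x* and x_m the wedge SMB − MC runs linearly from 0 to MEB(x_m), so the loss is a triangle.
DWL = ½ × 3.2120 × 16.0859 = 25.8340.

DWL = $25.834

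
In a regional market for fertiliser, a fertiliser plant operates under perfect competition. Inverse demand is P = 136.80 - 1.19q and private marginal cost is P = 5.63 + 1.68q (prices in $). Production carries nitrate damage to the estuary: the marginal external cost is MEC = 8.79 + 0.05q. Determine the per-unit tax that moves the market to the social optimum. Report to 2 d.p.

tax = $10.89 per unit

Social marginal cost = private MC + MEC = 14.42 + 1.73q.
Set SMC = demand: 14.42 + 1.73q = 136.80 - 1.19q → q* = 41.9110.
The Pigouvian tax equals MEC at q*: 8.79 + 0.05×41.9110 = 10.8856.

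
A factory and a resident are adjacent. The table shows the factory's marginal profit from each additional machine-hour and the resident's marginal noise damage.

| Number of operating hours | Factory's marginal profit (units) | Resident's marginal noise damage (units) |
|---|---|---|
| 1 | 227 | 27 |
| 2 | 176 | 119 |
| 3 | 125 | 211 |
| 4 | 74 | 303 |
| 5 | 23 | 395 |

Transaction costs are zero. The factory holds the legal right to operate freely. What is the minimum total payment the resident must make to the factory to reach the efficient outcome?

222

Left alone the factory would choose level 5 (marginal profit stays positive).
Efficient level: k* = 2 (marginal profit ≥ marginal noise damage through 2).
The resident must at least cover the factory's forgone profit from cutting 5→2: 125 + 74 + 23 = 222.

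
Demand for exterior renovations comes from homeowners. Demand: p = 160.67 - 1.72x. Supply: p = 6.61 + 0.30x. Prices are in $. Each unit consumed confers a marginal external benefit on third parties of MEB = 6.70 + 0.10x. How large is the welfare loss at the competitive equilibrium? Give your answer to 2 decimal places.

Market equilibrium (private): 6.61 + 0.30x = 160.67 - 1.72x → x_m = 76.2673.
Social marginal benefit = demand + MEB = 167.37 - 1.62x.
Set SMB = MC: 167.37 - 1.62x = 6.61 + 0.30x → x* = 83.7292.
Height of the DWL triangle at x_m is SMB(x_m) − MC(x_m) = MEB(x_m) = 14.3267.
DWL = ½ × 7.4619 × 14.3267 = 53.4522.

DWL = $53.45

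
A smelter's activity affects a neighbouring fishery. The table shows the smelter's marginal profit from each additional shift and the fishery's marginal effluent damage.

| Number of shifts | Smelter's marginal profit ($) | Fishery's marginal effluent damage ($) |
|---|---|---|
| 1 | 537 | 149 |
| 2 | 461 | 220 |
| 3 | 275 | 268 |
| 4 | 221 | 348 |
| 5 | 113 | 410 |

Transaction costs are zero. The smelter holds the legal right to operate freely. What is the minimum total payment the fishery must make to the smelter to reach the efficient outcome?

Left alone the smelter would choose level 5 (marginal profit stays positive).
Efficient level: k* = 3 (marginal profit ≥ marginal effluent damage through 3).
The fishery must at least cover the smelter's forgone profit from cutting 5→3: 221 + 113 = 334.

$334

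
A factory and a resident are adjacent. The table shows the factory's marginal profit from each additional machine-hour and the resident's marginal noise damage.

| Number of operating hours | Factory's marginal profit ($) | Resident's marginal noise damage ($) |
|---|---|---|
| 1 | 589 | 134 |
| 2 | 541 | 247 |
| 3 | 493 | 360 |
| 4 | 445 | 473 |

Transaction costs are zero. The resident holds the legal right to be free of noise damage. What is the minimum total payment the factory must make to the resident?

Efficient level: marginal profit ≥ marginal noise damage through level 3, so k* = 3.
With the resident holding the right, the factory must at least compensate total damage at k*: 134 + 247 + 360 = 741.

$741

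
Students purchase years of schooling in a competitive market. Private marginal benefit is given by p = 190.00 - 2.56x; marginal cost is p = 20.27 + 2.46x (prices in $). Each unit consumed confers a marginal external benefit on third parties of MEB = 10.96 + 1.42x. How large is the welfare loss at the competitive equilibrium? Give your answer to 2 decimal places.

Market equilibrium (private): 20.27 + 2.46x = 190.00 - 2.56x → x_m = 33.8108.
Social marginal benefit = demand + MEB = 200.96 - 1.14x.
Set SMB = MC: 200.96 - 1.14x = 20.27 + 2.46x → x* = 50.1917.
Height of the DWL triangle at x_m is SMB(x_m) − MC(x_m) = MEB(x_m) = 58.9713.
DWL = ½ × 16.3809 × 58.9713 = 483.0015.

DWL = $483.00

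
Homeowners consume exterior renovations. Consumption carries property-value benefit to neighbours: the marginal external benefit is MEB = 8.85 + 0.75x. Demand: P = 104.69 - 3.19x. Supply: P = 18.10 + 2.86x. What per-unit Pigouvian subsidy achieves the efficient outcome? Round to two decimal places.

Social marginal benefit = demand + MEB = 113.54 - 2.44x.
Set SMB = MC: 113.54 - 2.44x = 18.10 + 2.86x → x* = 18.0075.
The Pigouvian subsidy equals MEB at x*: 8.85 + 0.75×18.0075 = 22.3556.

subsidy = 22.36 per unit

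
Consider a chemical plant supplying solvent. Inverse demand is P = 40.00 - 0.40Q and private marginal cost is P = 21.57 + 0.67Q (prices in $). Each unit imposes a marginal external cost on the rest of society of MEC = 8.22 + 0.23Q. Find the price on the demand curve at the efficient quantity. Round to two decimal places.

P = $36.86

Social marginal cost = private MC + MEC = 29.79 + 0.90Q.
Set SMC = demand: 29.79 + 0.90Q = 40.00 - 0.40Q → Q* = 7.8538.
Consumer price on the demand curve at Q*: 40.00 − 0.40×7.8538 = 36.8585.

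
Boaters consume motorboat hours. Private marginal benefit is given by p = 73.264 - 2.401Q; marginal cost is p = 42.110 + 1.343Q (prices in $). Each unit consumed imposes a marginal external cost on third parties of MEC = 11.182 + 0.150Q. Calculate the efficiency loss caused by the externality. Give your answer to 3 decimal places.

Market equilibrium (private): 42.110 + 1.343Q = 73.264 - 2.401Q → Q_m = 8.3210.
Social marginal benefit = demand − MEC = 62.082 - 2.551Q.
Set SMB = MC: 62.082 - 2.551Q = 42.110 + 1.343Q → Q* = 5.1289.
Height of the DWL triangle at Q_m is MC(Q_m) − SMB(Q_m) = MEC(Q_m) = 12.4302.
DWL = ½ × 3.1921 × 12.4302 = 19.8392.

DWL = $19.839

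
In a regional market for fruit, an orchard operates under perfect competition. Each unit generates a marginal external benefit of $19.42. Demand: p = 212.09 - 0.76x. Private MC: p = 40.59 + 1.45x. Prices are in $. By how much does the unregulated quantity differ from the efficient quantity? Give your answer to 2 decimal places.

Market equilibrium (private): 40.59 + 1.45x = 212.09 - 0.76x → x_m = 77.6018.
Social marginal cost = private MC − MEB = 21.17 + 1.45x.
Set SMC = demand: 21.17 + 1.45x = 212.09 - 0.76x → x* = 86.3891.
Gap = |77.6018 − 86.3891| = 8.7873.

8.79 units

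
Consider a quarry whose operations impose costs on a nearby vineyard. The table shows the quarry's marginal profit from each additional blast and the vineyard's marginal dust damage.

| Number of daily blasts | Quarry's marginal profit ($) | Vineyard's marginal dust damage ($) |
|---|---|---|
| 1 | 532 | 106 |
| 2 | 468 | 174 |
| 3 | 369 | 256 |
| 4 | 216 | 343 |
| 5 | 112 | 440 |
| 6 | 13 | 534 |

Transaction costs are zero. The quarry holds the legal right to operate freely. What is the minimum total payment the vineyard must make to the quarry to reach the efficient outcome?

Left alone the quarry would choose level 6 (marginal profit stays positive).
Efficient level: k* = 3 (marginal profit ≥ marginal dust damage through 3).
The vineyard must at least cover the quarry's forgone profit from cutting 6→3: 216 + 112 + 13 = 341.

$341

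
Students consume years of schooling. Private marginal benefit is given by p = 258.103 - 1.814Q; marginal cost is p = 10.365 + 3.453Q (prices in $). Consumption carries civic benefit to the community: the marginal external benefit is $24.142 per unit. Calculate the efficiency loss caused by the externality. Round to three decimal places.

DWL = $55.329

Market equilibrium (private): 10.365 + 3.453Q = 258.103 - 1.814Q → Q_m = 47.0359.
Social marginal benefit = demand + MEB = 282.245 - 1.814Q.
Set SMB = MC: 282.245 - 1.814Q = 10.365 + 3.453Q → Q* = 51.6195.
Height of the DWL triangle at Q_m is SMB(Q_m) − MC(Q_m) = MEB(Q_m) = 24.1420.
DWL = ½ × 4.5836 × 24.1420 = 55.3286.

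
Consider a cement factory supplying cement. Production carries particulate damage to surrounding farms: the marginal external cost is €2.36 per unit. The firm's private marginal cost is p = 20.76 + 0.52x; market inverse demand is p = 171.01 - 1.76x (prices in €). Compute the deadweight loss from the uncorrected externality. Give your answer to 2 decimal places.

DWL = €1.22

Market equilibrium (private): 20.76 + 0.52x = 171.01 - 1.76x → x_m = 65.8991.
Social marginal cost = private MC + MEC = 23.12 + 0.52x.
Set SMC = demand: 23.12 + 0.52x = 171.01 - 1.76x → x* = 64.8640.
The welfare-loss triangle has base |x_m − x*| and height MEC(x_m) (the vertical gap between SMC and demand is zero at x* and MEC at x_m).
DWL = ½ × 1.0351 × 2.3600 = 1.2214.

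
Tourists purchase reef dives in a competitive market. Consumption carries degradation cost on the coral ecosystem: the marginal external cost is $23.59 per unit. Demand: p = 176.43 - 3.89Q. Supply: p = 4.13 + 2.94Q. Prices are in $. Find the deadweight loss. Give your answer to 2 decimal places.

Market equilibrium (private): 4.13 + 2.94Q = 176.43 - 3.89Q → Q_m = 25.2269.
Social marginal benefit = demand − MEC = 152.84 - 3.89Q.
Set SMB = MC: 152.84 - 3.89Q = 4.13 + 2.94Q → Q* = 21.7731.
The welfare-loss triangle has base |Q_m − Q*| and height MEC(Q_m) (the vertical gap between SMB and MC is zero at Q* and MEC at Q_m).
DWL = ½ × 3.4538 × 23.5900 = 40.7376.

DWL = $40.74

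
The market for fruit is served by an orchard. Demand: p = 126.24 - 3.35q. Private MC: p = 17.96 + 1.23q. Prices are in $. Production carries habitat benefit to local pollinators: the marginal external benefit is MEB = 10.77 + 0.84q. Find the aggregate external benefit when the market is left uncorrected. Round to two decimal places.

Market equilibrium (private): 17.96 + 1.23q = 126.24 - 3.35q → q_m = 23.6419.
Total external benefit = ∫₀^{q_m} (10.77 + 0.84q) dq = 10.77×23.6419 + ½×0.84×23.6419² = 489.3778.

$489.38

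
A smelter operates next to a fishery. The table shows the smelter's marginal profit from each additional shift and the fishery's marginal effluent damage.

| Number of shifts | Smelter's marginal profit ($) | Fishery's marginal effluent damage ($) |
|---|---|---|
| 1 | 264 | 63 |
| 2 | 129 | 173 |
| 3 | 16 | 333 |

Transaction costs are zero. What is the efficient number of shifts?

1

Bargaining reaches the level where marginal profit last exceeds marginal effluent damage.
That holds through level 1 (264 ≥ 63) but not at 2 (129 < 173).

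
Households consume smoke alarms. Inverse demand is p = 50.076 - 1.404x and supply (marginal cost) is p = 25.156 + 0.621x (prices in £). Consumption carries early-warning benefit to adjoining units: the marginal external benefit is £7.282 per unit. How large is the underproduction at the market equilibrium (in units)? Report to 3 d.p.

Market equilibrium (private): 25.156 + 0.621x = 50.076 - 1.404x → x_m = 12.3062.
Social marginal benefit = demand + MEB = 57.358 - 1.404x.
Set SMB = MC: 57.358 - 1.404x = 25.156 + 0.621x → x* = 15.9022.
Gap = |12.3062 − 15.9022| = 3.5960.

3.596 units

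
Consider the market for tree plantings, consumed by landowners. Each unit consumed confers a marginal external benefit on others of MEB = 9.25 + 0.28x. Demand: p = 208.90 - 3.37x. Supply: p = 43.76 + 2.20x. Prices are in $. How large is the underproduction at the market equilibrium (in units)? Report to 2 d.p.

Market equilibrium (private): 43.76 + 2.20x = 208.90 - 3.37x → x_m = 29.6481.
Social marginal benefit = demand + MEB = 218.15 - 3.09x.
Set SMB = MC: 218.15 - 3.09x = 43.76 + 2.20x → x* = 32.9660.
Gap = |29.6481 − 32.9660| = 3.3179.

3.32 units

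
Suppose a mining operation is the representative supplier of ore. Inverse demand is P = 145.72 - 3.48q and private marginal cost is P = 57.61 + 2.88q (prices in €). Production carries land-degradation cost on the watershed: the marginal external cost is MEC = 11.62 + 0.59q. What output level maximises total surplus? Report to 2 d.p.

Social marginal cost = private MC + MEC = 69.23 + 3.47q.
Set SMC = demand: 69.23 + 3.47q = 145.72 - 3.48q → q* = 11.0058.

q* = 11.01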